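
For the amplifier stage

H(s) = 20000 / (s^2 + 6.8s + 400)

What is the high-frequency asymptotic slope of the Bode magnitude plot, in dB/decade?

Each pole contributes −20 dB/decade at high frequency; each zero contributes +20 dB/decade.
Net: 0 zero(s) − 2 pole(s) → -40 dB/decade.

-40 dB/decade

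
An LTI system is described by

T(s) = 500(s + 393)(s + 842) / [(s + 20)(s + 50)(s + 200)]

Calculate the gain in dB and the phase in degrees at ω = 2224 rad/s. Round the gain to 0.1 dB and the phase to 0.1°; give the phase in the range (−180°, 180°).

-12.3 dB, -113.8°

At s = jω = j2224:
zero (s+393): 393 + j2224 → |·| = √(393²+2224²) = √5100625 ≈ 2258.5, ∠ = arctan(2224/393) ≈ 79.98°
zero (s+842): 842 + j2224 → |·| = √(842²+2224²) = √5655140 ≈ 2378.1, ∠ = arctan(2224/842) ≈ 69.26°
pole (s+20): 20 + j2224 → |·| = √(20²+2224²) = √4946576 ≈ 2224.1, ∠ = arctan(2224/20) ≈ 89.48°
pole (s+50): 50 + j2224 → |·| = √(50²+2224²) = √4948676 ≈ 2224.6, ∠ = arctan(2224/50) ≈ 88.71°
pole (s+200): 200 + j2224 → |·| = √(200²+2224²) = √4986176 ≈ 2233, ∠ = arctan(2224/200) ≈ 84.86°
|T| = 500 · 5.3709e+06 / 1.1048e+10 ≈ 0.24307
Gain = 20 log₁₀(0.24307) ≈ -12.29 dB
∠T = 149.24° − 263.05° = -113.81°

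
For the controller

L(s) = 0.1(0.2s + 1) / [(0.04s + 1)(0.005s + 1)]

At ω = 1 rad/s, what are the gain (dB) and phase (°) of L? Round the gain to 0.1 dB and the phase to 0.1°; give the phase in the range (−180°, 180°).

-19.8 dB, 8.7°

At ω = 1 rad/s:
zero (1 + j1·0.2) = 1 + j0.2 → |·| ≈ 1.0198, ∠ ≈ 11.31°
pole (1 + j1·0.04) = 1 + j0.04 → |·| ≈ 1.0008, ∠ ≈ 2.29°
pole (1 + j1·0.005) = 1 + j0.005 → |·| ≈ 1, ∠ ≈ 0.29°
|L| = 0.1 · 1.0198 / (1.0008 · 1) ≈ 0.1019
Gain = 20 log₁₀(0.1019) ≈ -19.84 dB
∠L = (11.31°) − (2.29° + 0.29°) = 8.73°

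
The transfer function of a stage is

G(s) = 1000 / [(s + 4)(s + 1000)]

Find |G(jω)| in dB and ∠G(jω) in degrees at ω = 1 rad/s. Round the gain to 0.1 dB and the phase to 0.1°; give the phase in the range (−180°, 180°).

At s = jω = j1:
pole (s+4): 4 + j1 → |·| = √(4²+1²) = √17 ≈ 4.1231, ∠ = arctan(1/4) ≈ 14.04°
pole (s+1000): 1000 + j1 → |·| = √(1000²+1²) = √1000001 ≈ 1000, ∠ = arctan(1/1000) ≈ 0.06°
|G| = 1000 / 4123.1 ≈ 0.24254
Gain = 20 log₁₀(0.24254) ≈ -12.30 dB
∠G = 0.00° − 14.10° = -14.10°

-12.3 dB, -14.1°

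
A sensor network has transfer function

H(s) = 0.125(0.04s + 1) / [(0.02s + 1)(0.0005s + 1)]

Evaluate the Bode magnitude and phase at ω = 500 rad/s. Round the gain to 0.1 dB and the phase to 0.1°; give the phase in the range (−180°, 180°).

At ω = 500 rad/s:
zero (1 + j500·0.04) = 1 + j20 → |·| ≈ 20.025, ∠ ≈ 87.14°
pole (1 + j500·0.02) = 1 + j10 → |·| ≈ 10.05, ∠ ≈ 84.29°
pole (1 + j500·0.0005) = 1 + j0.25 → |·| ≈ 1.0308, ∠ ≈ 14.04°
|H| = 0.125 · 20.025 / (10.05 · 1.0308) ≈ 0.24163
Gain = 20 log₁₀(0.24163) ≈ -12.34 dB
∠H = (87.14°) − (84.29° + 14.04°) = -11.19°

-12.3 dB, -11.2°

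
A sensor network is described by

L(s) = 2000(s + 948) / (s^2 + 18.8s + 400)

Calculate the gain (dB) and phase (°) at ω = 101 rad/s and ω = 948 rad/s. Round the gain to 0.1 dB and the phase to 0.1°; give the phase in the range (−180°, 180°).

ω = 101: 45.6 dB, -163.0°; ω = 948: 9.5 dB, -133.9°

At s = jω = j101:
zero (s+948): 948 + j101 → |·| = √(948²+101²) = √908905 ≈ 953.37, ∠ = arctan(101/948) ≈ 6.08°
quadratic: (j101)² + 18.8·j101 + 400 = -9801 + j1898.8 → |·| ≈ 9983.2, ∠ ≈ 169.04°
|L| = 2000 · 953.37 / 9983.2 ≈ 190.99
Gain = 20 log₁₀(190.99) ≈ 45.62 dB
∠L = 6.08° − 169.04° = -162.96°

At s = jω = j948:
zero (s+948): 948 + j948 → |·| = √(948²+948²) = √1797408 ≈ 1340.7, ∠ = arctan(948/948) ≈ 45.00°
quadratic: (j948)² + 18.8·j948 + 400 = -898304 + j17822.4 → |·| ≈ 8.9848e+05, ∠ ≈ 178.86°
|L| = 2000 · 1340.7 / 8.9848e+05 ≈ 2.9844
Gain = 20 log₁₀(2.9844) ≈ 9.50 dB
∠L = 45.00° − 178.86° = -133.86°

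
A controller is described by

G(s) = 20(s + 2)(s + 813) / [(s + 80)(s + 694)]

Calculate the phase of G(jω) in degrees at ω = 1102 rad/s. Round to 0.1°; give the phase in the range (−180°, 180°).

At s = jω = j1102:
zero (s+2): 2 + j1102 → |·| = √(2²+1102²) = √1214408 ≈ 1102, ∠ = arctan(1102/2) ≈ 89.90°
zero (s+813): 813 + j1102 → |·| = √(813²+1102²) = √1875373 ≈ 1369.4, ∠ = arctan(1102/813) ≈ 53.58°
pole (s+80): 80 + j1102 → |·| = √(80²+1102²) = √1220804 ≈ 1104.9, ∠ = arctan(1102/80) ≈ 85.85°
pole (s+694): 694 + j1102 → |·| = √(694²+1102²) = √1696040 ≈ 1302.3, ∠ = arctan(1102/694) ≈ 57.80°
∠G = 143.48° − 143.65° = -0.17°

-0.2°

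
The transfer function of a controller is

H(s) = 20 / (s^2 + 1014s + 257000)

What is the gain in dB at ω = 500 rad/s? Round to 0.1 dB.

Substitute s = j500:
Numerator: 20 = 20 + j0
Denominator: (j500)^2 + 1014(j500) + 257000 = 7000 + j507000
|N| = √(20² + 0²) ≈ 20, ∠N ≈ 0.00°
|D| = √(7000² + 507000²) ≈ 5.0705e+05, ∠D ≈ 89.21°
|H| = 20 / 5.0705e+05 ≈ 3.9444e-05
Gain = 20 log₁₀(3.9444e-05) ≈ -88.08 dB

-88.1 dB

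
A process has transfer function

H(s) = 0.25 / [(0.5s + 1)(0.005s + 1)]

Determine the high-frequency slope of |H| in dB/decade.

Each pole contributes −20 dB/decade at high frequency; each zero contributes +20 dB/decade.
Net: 0 zero(s) − 2 pole(s) → -40 dB/decade.

-40 dB/decade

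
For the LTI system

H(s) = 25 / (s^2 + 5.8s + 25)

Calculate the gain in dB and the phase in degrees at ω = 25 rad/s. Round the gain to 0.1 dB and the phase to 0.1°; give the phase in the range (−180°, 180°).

-27.9 dB, -166.4°

At s = jω = j25:
quadratic: (j25)² + 5.8·j25 + 25 = -600 + j145 → |·| ≈ 617.27, ∠ ≈ 166.41°
|H| = 25 / 617.27 ≈ 0.040501
Gain = 20 log₁₀(0.040501) ≈ -27.85 dB
∠H = 0.00° − 166.41° = -166.41°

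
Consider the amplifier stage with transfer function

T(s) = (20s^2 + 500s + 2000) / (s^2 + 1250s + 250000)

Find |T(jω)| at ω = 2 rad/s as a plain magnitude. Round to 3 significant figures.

Substitute s = j2:
Numerator: 20(j2)^2 + 500(j2) + 2000 = 1920 + j1000
Denominator: (j2)^2 + 1250(j2) + 250000 = 249996 + j2500
|N| = √(1920² + 1000²) ≈ 2164.8, ∠N ≈ 27.51°
|D| = √(249996² + 2500²) ≈ 2.5001e+05, ∠D ≈ 0.57°
|T| = 2164.8 / 2.5001e+05 ≈ 0.0086589

0.00866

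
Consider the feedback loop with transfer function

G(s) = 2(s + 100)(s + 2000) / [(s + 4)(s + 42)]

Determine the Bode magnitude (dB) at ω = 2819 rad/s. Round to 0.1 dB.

7.8 dB

At s = jω = j2819:
zero (s+100): 100 + j2819 → |·| = √(100²+2819²) = √7956761 ≈ 2820.8, ∠ = arctan(2819/100) ≈ 87.97°
zero (s+2000): 2000 + j2819 → |·| = √(2000²+2819²) = √11946761 ≈ 3456.4, ∠ = arctan(2819/2000) ≈ 54.65°
pole (s+4): 4 + j2819 → |·| = √(4²+2819²) = √7946777 ≈ 2819, ∠ = arctan(2819/4) ≈ 89.92°
pole (s+42): 42 + j2819 → |·| = √(42²+2819²) = √7948525 ≈ 2819.3, ∠ = arctan(2819/42) ≈ 89.15°
|G| = 2 · 9.7498e+06 / 7.9476e+06 ≈ 2.4535
Gain = 20 log₁₀(2.4535) ≈ 7.80 dB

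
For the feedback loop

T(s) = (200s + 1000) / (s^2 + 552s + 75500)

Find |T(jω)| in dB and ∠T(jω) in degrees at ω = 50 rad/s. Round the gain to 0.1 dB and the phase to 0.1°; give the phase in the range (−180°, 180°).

-17.8 dB, 63.6°

Substitute s = j50:
Numerator: 200(j50) + 1000 = 1000 + j10000
Denominator: (j50)^2 + 552(j50) + 75500 = 73000 + j27600
|N| = √(1000² + 10000²) ≈ 10050, ∠N ≈ 84.29°
|D| = √(73000² + 27600²) ≈ 78043, ∠D ≈ 20.71°
|T| = 10050 / 78043 ≈ 0.12878
Gain = 20 log₁₀(0.12878) ≈ -17.80 dB
∠T = 84.29° − 20.71° = 63.58°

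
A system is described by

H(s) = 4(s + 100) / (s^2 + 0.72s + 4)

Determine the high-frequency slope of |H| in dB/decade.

-20 dB/decade

Each pole contributes −20 dB/decade at high frequency; each zero contributes +20 dB/decade.
Net: 1 zero(s) − 2 pole(s) → -20 dB/decade.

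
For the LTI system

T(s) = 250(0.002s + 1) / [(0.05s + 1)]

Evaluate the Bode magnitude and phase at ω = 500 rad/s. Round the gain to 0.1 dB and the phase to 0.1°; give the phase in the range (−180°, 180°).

23.0 dB, -42.7°

At ω = 500 rad/s:
zero (1 + j500·0.002) = 1 + j1 → |·| ≈ 1.4142, ∠ ≈ 45.00°
pole (1 + j500·0.05) = 1 + j25 → |·| ≈ 25.02, ∠ ≈ 87.71°
|T| = 250 · 1.4142 / (25.02) ≈ 14.131
Gain = 20 log₁₀(14.131) ≈ 23.00 dB
∠T = (45.00°) − (87.71°) = -42.71°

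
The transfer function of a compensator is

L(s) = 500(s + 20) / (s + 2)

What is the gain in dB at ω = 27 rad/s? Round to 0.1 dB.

At s = jω = j27:
zero (s+20): 20 + j27 → |·| = √(20²+27²) = √1129 ≈ 33.601, ∠ = arctan(27/20) ≈ 53.47°
pole (s+2): 2 + j27 → |·| = √(2²+27²) = √733 ≈ 27.074, ∠ = arctan(27/2) ≈ 85.76°
|L| = 500 · 33.601 / 27.074 ≈ 620.54
Gain = 20 log₁₀(620.54) ≈ 55.86 dB

55.9 dB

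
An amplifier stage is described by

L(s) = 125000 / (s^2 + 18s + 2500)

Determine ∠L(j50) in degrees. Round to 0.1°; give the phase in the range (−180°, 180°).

At s = jω = j50:
quadratic: (j50)² + 18·j50 + 2500 = 0 + j900 → |·| ≈ 900, ∠ ≈ 90.00°
∠L = 0.00° − 90.00° = -90.00°

-90.0°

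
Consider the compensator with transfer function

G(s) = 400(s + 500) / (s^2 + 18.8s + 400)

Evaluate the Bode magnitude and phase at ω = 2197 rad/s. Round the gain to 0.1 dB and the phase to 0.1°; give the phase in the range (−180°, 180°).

At s = jω = j2197:
zero (s+500): 500 + j2197 → |·| = √(500²+2197²) = √5076809 ≈ 2253.2, ∠ = arctan(2197/500) ≈ 77.18°
quadratic: (j2197)² + 18.8·j2197 + 400 = -4826409 + j41303.6 → |·| ≈ 4.8266e+06, ∠ ≈ 179.51°
|G| = 400 · 2253.2 / 4.8266e+06 ≈ 0.18673
Gain = 20 log₁₀(0.18673) ≈ -14.58 dB
∠G = 77.18° − 179.51° = -102.33°

-14.6 dB, -102.3°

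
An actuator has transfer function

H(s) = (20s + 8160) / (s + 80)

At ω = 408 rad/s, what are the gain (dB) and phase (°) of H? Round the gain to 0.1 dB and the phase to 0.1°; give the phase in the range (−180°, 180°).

28.9 dB, -33.9°

Substitute s = j408:
Numerator: 20(j408) + 8160 = 8160 + j8160
Denominator: (j408) + 80 = 80 + j408
|N| = √(8160² + 8160²) ≈ 11540, ∠N ≈ 45.00°
|D| = √(80² + 408²) ≈ 415.77, ∠D ≈ 78.91°
|H| = 11540 / 415.77 ≈ 27.756
Gain = 20 log₁₀(27.756) ≈ 28.87 dB
∠H = 45.00° − 78.91° = -33.91°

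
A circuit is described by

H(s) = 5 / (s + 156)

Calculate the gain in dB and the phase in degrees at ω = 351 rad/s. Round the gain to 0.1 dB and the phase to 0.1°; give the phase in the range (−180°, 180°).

-37.7 dB, -66.0°

Substitute s = j351:
Numerator: 5 = 5 + j0
Denominator: (j351) + 156 = 156 + j351
|N| = √(5² + 0²) ≈ 5, ∠N ≈ 0.00°
|D| = √(156² + 351²) ≈ 384.11, ∠D ≈ 66.04°
|H| = 5 / 384.11 ≈ 0.013017
Gain = 20 log₁₀(0.013017) ≈ -37.71 dB
∠H = 0.00° − 66.04° = -66.04°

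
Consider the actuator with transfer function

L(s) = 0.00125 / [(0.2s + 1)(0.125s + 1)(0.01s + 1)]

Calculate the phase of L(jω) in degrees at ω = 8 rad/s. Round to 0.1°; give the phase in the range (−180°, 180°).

At ω = 8 rad/s:
pole (1 + j8·0.2) = 1 + j1.6 → |·| ≈ 1.8868, ∠ ≈ 57.99°
pole (1 + j8·0.125) = 1 + j1 → |·| ≈ 1.4142, ∠ ≈ 45.00°
pole (1 + j8·0.01) = 1 + j0.08 → |·| ≈ 1.0032, ∠ ≈ 4.57°
∠L = (0°) − (57.99° + 45.00° + 4.57°) = -107.56°

-107.6°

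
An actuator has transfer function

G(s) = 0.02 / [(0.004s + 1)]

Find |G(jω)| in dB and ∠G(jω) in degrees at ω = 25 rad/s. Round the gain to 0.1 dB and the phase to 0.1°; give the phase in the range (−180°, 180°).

At ω = 25 rad/s:
pole (1 + j25·0.004) = 1 + j0.1 → |·| ≈ 1.005, ∠ ≈ 5.71°
|G| = 0.02 · 1 / (1.005) ≈ 0.0199
Gain = 20 log₁₀(0.0199) ≈ -34.02 dB
∠G = (0°) − (5.71°) = -5.71°

-34.0 dB, -5.7°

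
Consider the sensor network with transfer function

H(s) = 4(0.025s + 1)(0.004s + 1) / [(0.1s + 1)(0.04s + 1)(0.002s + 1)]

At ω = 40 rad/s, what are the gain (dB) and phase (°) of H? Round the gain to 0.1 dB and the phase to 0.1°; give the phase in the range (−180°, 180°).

-2.7 dB, -84.4°

At ω = 40 rad/s:
zero (1 + j40·0.025) = 1 + j1 → |·| ≈ 1.4142, ∠ ≈ 45.00°
zero (1 + j40·0.004) = 1 + j0.16 → |·| ≈ 1.0127, ∠ ≈ 9.09°
pole (1 + j40·0.1) = 1 + j4 → |·| ≈ 4.1231, ∠ ≈ 75.96°
pole (1 + j40·0.04) = 1 + j1.6 → |·| ≈ 1.8868, ∠ ≈ 57.99°
pole (1 + j40·0.002) = 1 + j0.08 → |·| ≈ 1.0032, ∠ ≈ 4.57°
|H| = 4 · 1.4142 · 1.0127 / (4.1231 · 1.8868 · 1.0032) ≈ 0.73403
Gain = 20 log₁₀(0.73403) ≈ -2.69 dB
∠H = (45.00° + 9.09°) − (75.96° + 57.99° + 4.57°) = -84.43°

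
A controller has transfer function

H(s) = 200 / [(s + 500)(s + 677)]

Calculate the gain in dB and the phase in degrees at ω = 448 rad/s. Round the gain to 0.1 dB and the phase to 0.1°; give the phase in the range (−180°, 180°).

At s = jω = j448:
pole (s+500): 500 + j448 → |·| = √(500²+448²) = √450704 ≈ 671.34, ∠ = arctan(448/500) ≈ 41.86°
pole (s+677): 677 + j448 → |·| = √(677²+448²) = √659033 ≈ 811.81, ∠ = arctan(448/677) ≈ 33.49°
|H| = 200 / 5.45e+05 ≈ 0.00036697
Gain = 20 log₁₀(0.00036697) ≈ -68.71 dB
∠H = 0.00° − 75.35° = -75.35°

-68.7 dB, -75.4°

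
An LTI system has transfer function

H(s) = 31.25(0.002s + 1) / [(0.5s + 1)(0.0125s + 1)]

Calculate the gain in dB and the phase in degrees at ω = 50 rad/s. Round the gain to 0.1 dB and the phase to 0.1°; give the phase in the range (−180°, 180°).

0.5 dB, -114.0°

At ω = 50 rad/s:
zero (1 + j50·0.002) = 1 + j0.1 → |·| ≈ 1.005, ∠ ≈ 5.71°
pole (1 + j50·0.5) = 1 + j25 → |·| ≈ 25.02, ∠ ≈ 87.71°
pole (1 + j50·0.0125) = 1 + j0.625 → |·| ≈ 1.1792, ∠ ≈ 32.01°
|H| = 31.25 · 1.005 / (25.02 · 1.1792) ≈ 1.0645
Gain = 20 log₁₀(1.0645) ≈ 0.54 dB
∠H = (5.71°) − (87.71° + 32.01°) = -114.01°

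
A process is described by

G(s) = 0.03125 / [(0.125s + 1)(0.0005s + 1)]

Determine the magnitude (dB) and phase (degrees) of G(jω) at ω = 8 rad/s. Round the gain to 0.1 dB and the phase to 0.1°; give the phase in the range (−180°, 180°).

-33.1 dB, -45.2°

At ω = 8 rad/s:
pole (1 + j8·0.125) = 1 + j1 → |·| ≈ 1.4142, ∠ ≈ 45.00°
pole (1 + j8·0.0005) = 1 + j0.004 → |·| ≈ 1, ∠ ≈ 0.23°
|G| = 0.03125 · 1 / (1.4142 · 1) ≈ 0.022097
Gain = 20 log₁₀(0.022097) ≈ -33.11 dB
∠G = (0°) − (45.00° + 0.23°) = -45.23°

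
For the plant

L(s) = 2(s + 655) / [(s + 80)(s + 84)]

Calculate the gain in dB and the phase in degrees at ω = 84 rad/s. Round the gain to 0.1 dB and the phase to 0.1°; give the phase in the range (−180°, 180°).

-20.4 dB, -84.1°

At s = jω = j84:
zero (s+655): 655 + j84 → |·| = √(655²+84²) = √436081 ≈ 660.36, ∠ = arctan(84/655) ≈ 7.31°
pole (s+80): 80 + j84 → |·| = √(80²+84²) = √13456 ≈ 116, ∠ = arctan(84/80) ≈ 46.40°
pole (s+84): 84 + j84 → |·| = √(84²+84²) = √14112 ≈ 118.79, ∠ = arctan(84/84) ≈ 45.00°
|L| = 2 · 660.36 / 13780 ≈ 0.095843
Gain = 20 log₁₀(0.095843) ≈ -20.37 dB
∠L = 7.31° − 91.40° = -84.09°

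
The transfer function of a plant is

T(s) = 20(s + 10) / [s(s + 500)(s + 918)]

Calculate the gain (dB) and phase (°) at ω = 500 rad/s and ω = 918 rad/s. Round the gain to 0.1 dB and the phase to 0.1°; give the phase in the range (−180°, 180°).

ω = 500: -91.4 dB, -74.7°; ω = 918: -96.6 dB, -107.0°

At s = jω = j500:
zero (s+10): 10 + j500 → |·| = √(10²+500²) = √250100 ≈ 500.1, ∠ = arctan(500/10) ≈ 88.85°
pole (s+500): 500 + j500 → |·| = √(500²+500²) = √500000 ≈ 707.11, ∠ = arctan(500/500) ≈ 45.00°
pole (s+918): 918 + j500 → |·| = √(918²+500²) = √1092724 ≈ 1045.3, ∠ = arctan(500/918) ≈ 28.58°
pole at origin: |s| = 500, ∠ = 90.00° (in denominator)
|T| = 20 · 500.1 / 3.6957e+08 ≈ 2.7064e-05
Gain = 20 log₁₀(2.7064e-05) ≈ -91.35 dB
∠T = 88.85° − 163.58° = -74.73°

At s = jω = j918:
zero (s+10): 10 + j918 → |·| = √(10²+918²) = √842824 ≈ 918.05, ∠ = arctan(918/10) ≈ 89.38°
pole (s+500): 500 + j918 → |·| = √(500²+918²) = √1092724 ≈ 1045.3, ∠ = arctan(918/500) ≈ 61.42°
pole (s+918): 918 + j918 → |·| = √(918²+918²) = √1685448 ≈ 1298.2, ∠ = arctan(918/918) ≈ 45.00°
pole at origin: |s| = 918, ∠ = 90.00° (in denominator)
|T| = 20 · 918.05 / 1.2457e+09 ≈ 1.474e-05
Gain = 20 log₁₀(1.474e-05) ≈ -96.63 dB
∠T = 89.38° − 196.42° = -107.04°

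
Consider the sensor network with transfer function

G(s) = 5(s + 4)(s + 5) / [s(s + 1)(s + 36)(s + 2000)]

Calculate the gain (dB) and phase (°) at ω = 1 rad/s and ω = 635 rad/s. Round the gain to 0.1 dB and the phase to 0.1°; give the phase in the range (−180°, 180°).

ω = 1: -59.7 dB, -111.3°; ω = 635: -108.5 dB, -105.1°

At s = jω = j1:
zero (s+4): 4 + j1 → |·| = √(4²+1²) = √17 ≈ 4.1231, ∠ = arctan(1/4) ≈ 14.04°
zero (s+5): 5 + j1 → |·| = √(5²+1²) = √26 ≈ 5.099, ∠ = arctan(1/5) ≈ 11.31°
pole (s+1): 1 + j1 → |·| = √(1²+1²) = √2 ≈ 1.4142, ∠ = arctan(1/1) ≈ 45.00°
pole (s+36): 36 + j1 → |·| = √(36²+1²) = √1297 ≈ 36.014, ∠ = arctan(1/36) ≈ 1.59°
pole (s+2000): 2000 + j1 → |·| = √(2000²+1²) = √4000001 ≈ 2000, ∠ = arctan(1/2000) ≈ 0.03°
pole at origin: |s| = 1, ∠ = 90.00° (in denominator)
|G| = 5 · 21.024 / 1.0186e+05 ≈ 0.001032
Gain = 20 log₁₀(0.001032) ≈ -59.73 dB
∠G = 25.35° − 136.62° = -111.27°

At s = jω = j635:
zero (s+4): 4 + j635 → |·| = √(4²+635²) = √403241 ≈ 635.01, ∠ = arctan(635/4) ≈ 89.64°
zero (s+5): 5 + j635 → |·| = √(5²+635²) = √403250 ≈ 635.02, ∠ = arctan(635/5) ≈ 89.55°
pole (s+1): 1 + j635 → |·| = √(1²+635²) = √403226 ≈ 635, ∠ = arctan(635/1) ≈ 89.91°
pole (s+36): 36 + j635 → |·| = √(36²+635²) = √404521 ≈ 636.02, ∠ = arctan(635/36) ≈ 86.76°
pole (s+2000): 2000 + j635 → |·| = √(2000²+635²) = √4403225 ≈ 2098.4, ∠ = arctan(635/2000) ≈ 17.61°
pole at origin: |s| = 635, ∠ = 90.00° (in denominator)
|G| = 5 · 4.0324e+05 / 5.3815e+11 ≈ 3.7465e-06
Gain = 20 log₁₀(3.7465e-06) ≈ -108.53 dB
∠G = 179.19° − 284.28° = -105.09°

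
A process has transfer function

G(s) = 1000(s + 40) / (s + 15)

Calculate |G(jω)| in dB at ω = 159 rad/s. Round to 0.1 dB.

At s = jω = j159:
zero (s+40): 40 + j159 → |·| = √(40²+159²) = √26881 ≈ 163.95, ∠ = arctan(159/40) ≈ 75.88°
pole (s+15): 15 + j159 → |·| = √(15²+159²) = √25506 ≈ 159.71, ∠ = arctan(159/15) ≈ 84.61°
|G| = 1000 · 163.95 / 159.71 ≈ 1026.5
Gain = 20 log₁₀(1026.5) ≈ 60.23 dB

60.2 dB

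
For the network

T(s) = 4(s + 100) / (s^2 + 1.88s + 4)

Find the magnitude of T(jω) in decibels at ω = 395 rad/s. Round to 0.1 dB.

At s = jω = j395:
zero (s+100): 100 + j395 → |·| = √(100²+395²) = √166025 ≈ 407.46, ∠ = arctan(395/100) ≈ 75.79°
quadratic: (j395)² + 1.88·j395 + 4 = -156021 + j742.6 → |·| ≈ 1.5602e+05, ∠ ≈ 179.73°
|T| = 4 · 407.46 / 1.5602e+05 ≈ 0.010446
Gain = 20 log₁₀(0.010446) ≈ -39.62 dB

-39.6 dB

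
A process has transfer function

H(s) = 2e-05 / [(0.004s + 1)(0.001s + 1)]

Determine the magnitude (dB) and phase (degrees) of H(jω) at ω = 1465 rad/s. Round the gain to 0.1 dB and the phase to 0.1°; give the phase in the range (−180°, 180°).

At ω = 1465 rad/s:
pole (1 + j1465·0.004) = 1 + j5.86 → |·| ≈ 5.9447, ∠ ≈ 80.32°
pole (1 + j1465·0.001) = 1 + j1.465 → |·| ≈ 1.7738, ∠ ≈ 55.68°
|H| = 2e-05 · 1 / (5.9447 · 1.7738) ≈ 1.8967e-06
Gain = 20 log₁₀(1.8967e-06) ≈ -114.44 dB
∠H = (0°) − (80.32° + 55.68°) = -136.00°

-114.4 dB, -136.0°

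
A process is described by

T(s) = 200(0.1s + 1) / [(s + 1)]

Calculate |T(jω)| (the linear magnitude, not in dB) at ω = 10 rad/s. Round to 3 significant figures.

At ω = 10 rad/s:
zero (1 + j10·0.1) = 1 + j1 → |·| ≈ 1.4142, ∠ ≈ 45.00°
pole (1 + j10·1) = 1 + j10 → |·| ≈ 10.05, ∠ ≈ 84.29°
|T| = 200 · 1.4142 / (10.05) ≈ 28.143

28.1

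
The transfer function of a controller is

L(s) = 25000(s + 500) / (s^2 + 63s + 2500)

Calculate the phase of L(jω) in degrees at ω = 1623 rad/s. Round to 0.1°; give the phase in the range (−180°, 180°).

-104.9°

At s = jω = j1623:
zero (s+500): 500 + j1623 → |·| = √(500²+1623²) = √2884129 ≈ 1698.3, ∠ = arctan(1623/500) ≈ 72.88°
quadratic: (j1623)² + 63·j1623 + 2500 = -2631629 + j102249 → |·| ≈ 2.6336e+06, ∠ ≈ 177.77°
∠L = 72.88° − 177.77° = -104.89°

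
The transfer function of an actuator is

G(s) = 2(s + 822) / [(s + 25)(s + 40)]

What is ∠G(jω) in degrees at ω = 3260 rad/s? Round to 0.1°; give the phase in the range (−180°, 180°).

-103.0°

At s = jω = j3260:
zero (s+822): 822 + j3260 → |·| = √(822²+3260²) = √11303284 ≈ 3362, ∠ = arctan(3260/822) ≈ 75.85°
pole (s+25): 25 + j3260 → |·| = √(25²+3260²) = √10628225 ≈ 3260.1, ∠ = arctan(3260/25) ≈ 89.56°
pole (s+40): 40 + j3260 → |·| = √(40²+3260²) = √10629200 ≈ 3260.2, ∠ = arctan(3260/40) ≈ 89.30°
∠G = 75.85° − 178.86° = -103.01°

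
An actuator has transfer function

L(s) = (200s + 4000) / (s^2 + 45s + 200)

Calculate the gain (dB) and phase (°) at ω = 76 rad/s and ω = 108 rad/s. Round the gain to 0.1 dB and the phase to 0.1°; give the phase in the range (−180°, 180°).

ω = 76: 7.6 dB, -73.2°; ω = 108: 4.9 dB, -77.5°

Substitute s = j76:
Numerator: 200(j76) + 4000 = 4000 + j15200
Denominator: (j76)^2 + 45(j76) + 200 = -5576 + j3420
|N| = √(4000² + 15200²) ≈ 15718, ∠N ≈ 75.26°
|D| = √(5576² + 3420²) ≈ 6541.3, ∠D ≈ 148.48°
|L| = 15718 / 6541.3 ≈ 2.4029
Gain = 20 log₁₀(2.4029) ≈ 7.61 dB
∠L = 75.26° − 148.48° = -73.22°

Substitute s = j108:
Numerator: 200(j108) + 4000 = 4000 + j21600
Denominator: (j108)^2 + 45(j108) + 200 = -11464 + j4860
|N| = √(4000² + 21600²) ≈ 21967, ∠N ≈ 79.51°
|D| = √(11464² + 4860²) ≈ 12452, ∠D ≈ 157.03°
|L| = 21967 / 12452 ≈ 1.7641
Gain = 20 log₁₀(1.7641) ≈ 4.93 dB
∠L = 79.51° − 157.03° = -77.52°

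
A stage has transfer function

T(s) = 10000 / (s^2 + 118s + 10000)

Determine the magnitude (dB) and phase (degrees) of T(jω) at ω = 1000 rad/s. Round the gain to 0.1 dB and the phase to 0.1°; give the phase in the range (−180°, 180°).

At s = jω = j1000:
quadratic: (j1000)² + 118·j1000 + 10000 = -990000 + j118000 → |·| ≈ 9.9701e+05, ∠ ≈ 173.20°
|T| = 10000 / 9.9701e+05 ≈ 0.01003
Gain = 20 log₁₀(0.01003) ≈ -39.97 dB
∠T = 0.00° − 173.20° = -173.20°

-40.0 dB, -173.2°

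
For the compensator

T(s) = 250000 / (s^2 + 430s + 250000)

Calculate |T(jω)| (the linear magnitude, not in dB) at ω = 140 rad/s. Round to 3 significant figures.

1.05

At s = jω = j140:
quadratic: (j140)² + 430·j140 + 250000 = 230400 + j60200 → |·| ≈ 2.3813e+05, ∠ ≈ 14.64°
|T| = 250000 / 2.3813e+05 ≈ 1.0498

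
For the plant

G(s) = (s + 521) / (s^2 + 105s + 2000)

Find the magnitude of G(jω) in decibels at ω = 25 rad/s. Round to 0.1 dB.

-15.1 dB

Substitute s = j25:
Numerator: (j25) + 521 = 521 + j25
Denominator: (j25)^2 + 105(j25) + 2000 = 1375 + j2625
|N| = √(521² + 25²) ≈ 521.6, ∠N ≈ 2.75°
|D| = √(1375² + 2625²) ≈ 2963.3, ∠D ≈ 62.35°
|G| = 521.6 / 2963.3 ≈ 0.17602
Gain = 20 log₁₀(0.17602) ≈ -15.09 dB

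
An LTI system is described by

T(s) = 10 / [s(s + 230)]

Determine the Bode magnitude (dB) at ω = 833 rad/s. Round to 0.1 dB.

-97.1 dB

At s = jω = j833:
pole (s+230): 230 + j833 → |·| = √(230²+833²) = √746789 ≈ 864.17, ∠ = arctan(833/230) ≈ 74.56°
pole at origin: |s| = 833, ∠ = 90.00° (in denominator)
|T| = 10 / 7.1985e+05 ≈ 1.3892e-05
Gain = 20 log₁₀(1.3892e-05) ≈ -97.14 dB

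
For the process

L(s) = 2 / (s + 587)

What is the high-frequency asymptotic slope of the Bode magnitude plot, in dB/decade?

-20 dB/decade

Each pole contributes −20 dB/decade at high frequency; each zero contributes +20 dB/decade.
Net: 0 zero(s) − 1 pole(s) → -20 dB/decade.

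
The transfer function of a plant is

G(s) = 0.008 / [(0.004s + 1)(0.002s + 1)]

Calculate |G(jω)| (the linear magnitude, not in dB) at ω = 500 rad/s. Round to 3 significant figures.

0.00253

At ω = 500 rad/s:
pole (1 + j500·0.004) = 1 + j2 → |·| ≈ 2.2361, ∠ ≈ 63.43°
pole (1 + j500·0.002) = 1 + j1 → |·| ≈ 1.4142, ∠ ≈ 45.00°
|G| = 0.008 · 1 / (2.2361 · 1.4142) ≈ 0.0025298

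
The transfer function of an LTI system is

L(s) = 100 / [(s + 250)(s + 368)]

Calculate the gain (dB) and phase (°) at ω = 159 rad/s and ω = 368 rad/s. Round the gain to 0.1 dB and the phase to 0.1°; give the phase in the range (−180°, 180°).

ω = 159: -61.5 dB, -55.8°; ω = 368: -67.3 dB, -100.8°

At s = jω = j159:
pole (s+250): 250 + j159 → |·| = √(250²+159²) = √87781 ≈ 296.28, ∠ = arctan(159/250) ≈ 32.46°
pole (s+368): 368 + j159 → |·| = √(368²+159²) = √160705 ≈ 400.88, ∠ = arctan(159/368) ≈ 23.37°
|L| = 100 / 1.1877e+05 ≈ 0.00084196
Gain = 20 log₁₀(0.00084196) ≈ -61.49 dB
∠L = 0.00° − 55.83° = -55.83°

At s = jω = j368:
pole (s+250): 250 + j368 → |·| = √(250²+368²) = √197924 ≈ 444.89, ∠ = arctan(368/250) ≈ 55.81°
pole (s+368): 368 + j368 → |·| = √(368²+368²) = √270848 ≈ 520.43, ∠ = arctan(368/368) ≈ 45.00°
|L| = 100 / 2.3153e+05 ≈ 0.00043191
Gain = 20 log₁₀(0.00043191) ≈ -67.29 dB
∠L = 0.00° − 100.81° = -100.81°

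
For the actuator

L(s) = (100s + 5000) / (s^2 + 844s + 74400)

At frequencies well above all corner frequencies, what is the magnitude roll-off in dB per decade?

Each pole contributes −20 dB/decade at high frequency; each zero contributes +20 dB/decade.
Net: 1 zero(s) − 2 pole(s) → -20 dB/decade.

-20 dB/decade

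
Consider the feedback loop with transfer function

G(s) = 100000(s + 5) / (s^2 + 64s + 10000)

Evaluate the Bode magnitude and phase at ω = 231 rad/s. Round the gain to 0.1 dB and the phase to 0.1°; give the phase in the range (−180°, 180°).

At s = jω = j231:
zero (s+5): 5 + j231 → |·| = √(5²+231²) = √53386 ≈ 231.05, ∠ = arctan(231/5) ≈ 88.76°
quadratic: (j231)² + 64·j231 + 10000 = -43361 + j14784 → |·| ≈ 45812, ∠ ≈ 161.17°
|G| = 100000 · 231.05 / 45812 ≈ 504.34
Gain = 20 log₁₀(504.34) ≈ 54.05 dB
∠G = 88.76° − 161.17° = -72.41°

54.1 dB, -72.4°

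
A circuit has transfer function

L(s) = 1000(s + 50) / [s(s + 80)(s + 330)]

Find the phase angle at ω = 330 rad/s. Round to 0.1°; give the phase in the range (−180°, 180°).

-130.0°

At s = jω = j330:
zero (s+50): 50 + j330 → |·| = √(50²+330²) = √111400 ≈ 333.77, ∠ = arctan(330/50) ≈ 81.38°
pole (s+80): 80 + j330 → |·| = √(80²+330²) = √115300 ≈ 339.56, ∠ = arctan(330/80) ≈ 76.37°
pole (s+330): 330 + j330 → |·| = √(330²+330²) = √217800 ≈ 466.69, ∠ = arctan(330/330) ≈ 45.00°
pole at origin: |s| = 330, ∠ = 90.00° (in denominator)
∠L = 81.38° − 211.37° = -129.99°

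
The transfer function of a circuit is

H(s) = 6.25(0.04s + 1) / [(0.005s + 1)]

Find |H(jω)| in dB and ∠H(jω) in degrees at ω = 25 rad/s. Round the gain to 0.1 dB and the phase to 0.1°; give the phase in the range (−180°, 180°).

At ω = 25 rad/s:
zero (1 + j25·0.04) = 1 + j1 → |·| ≈ 1.4142, ∠ ≈ 45.00°
pole (1 + j25·0.005) = 1 + j0.125 → |·| ≈ 1.0078, ∠ ≈ 7.13°
|H| = 6.25 · 1.4142 / (1.0078) ≈ 8.7703
Gain = 20 log₁₀(8.7703) ≈ 18.86 dB
∠H = (45.00°) − (7.13°) = 37.87°

18.9 dB, 37.9°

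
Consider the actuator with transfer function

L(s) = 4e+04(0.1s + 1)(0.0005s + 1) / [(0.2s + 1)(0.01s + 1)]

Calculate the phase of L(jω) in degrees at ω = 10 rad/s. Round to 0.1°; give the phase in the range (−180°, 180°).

At ω = 10 rad/s:
zero (1 + j10·0.1) = 1 + j1 → |·| ≈ 1.4142, ∠ ≈ 45.00°
zero (1 + j10·0.0005) = 1 + j0.005 → |·| ≈ 1, ∠ ≈ 0.29°
pole (1 + j10·0.2) = 1 + j2 → |·| ≈ 2.2361, ∠ ≈ 63.43°
pole (1 + j10·0.01) = 1 + j0.1 → |·| ≈ 1.005, ∠ ≈ 5.71°
∠L = (45.00° + 0.29°) − (63.43° + 5.71°) = -23.85°

-23.9°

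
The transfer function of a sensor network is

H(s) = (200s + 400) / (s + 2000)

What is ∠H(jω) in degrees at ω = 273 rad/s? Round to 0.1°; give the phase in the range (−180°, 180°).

Substitute s = j273:
Numerator: 200(j273) + 400 = 400 + j54600
Denominator: (j273) + 2000 = 2000 + j273
|N| = √(400² + 54600²) ≈ 54601, ∠N ≈ 89.58°
|D| = √(2000² + 273²) ≈ 2018.5, ∠D ≈ 7.77°
∠H = 89.58° − 7.77° = 81.81°

81.8°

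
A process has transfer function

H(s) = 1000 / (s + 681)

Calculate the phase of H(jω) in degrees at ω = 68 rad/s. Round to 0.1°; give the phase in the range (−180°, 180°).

-5.7°

At s = jω = j68:
pole (s+681): 681 + j68 → |·| = √(681²+68²) = √468385 ≈ 684.39, ∠ = arctan(68/681) ≈ 5.70°
∠H = 0.00° − 5.70° = -5.70°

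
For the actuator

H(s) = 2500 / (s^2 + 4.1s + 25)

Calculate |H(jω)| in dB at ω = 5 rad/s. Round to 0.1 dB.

At s = jω = j5:
quadratic: (j5)² + 4.1·j5 + 25 = 0 + j20.5 → |·| ≈ 20.5, ∠ ≈ 90.00°
|H| = 2500 / 20.5 ≈ 121.95
Gain = 20 log₁₀(121.95) ≈ 41.72 dB

41.7 dB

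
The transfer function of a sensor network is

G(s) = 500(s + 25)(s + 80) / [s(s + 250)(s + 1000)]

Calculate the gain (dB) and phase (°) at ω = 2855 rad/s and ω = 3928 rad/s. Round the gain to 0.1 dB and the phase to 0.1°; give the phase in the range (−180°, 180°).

ω = 2855: -15.7 dB, -67.8°; ω = 3928: -18.2 dB, -73.6°

At s = jω = j2855:
zero (s+25): 25 + j2855 → |·| = √(25²+2855²) = √8151650 ≈ 2855.1, ∠ = arctan(2855/25) ≈ 89.50°
zero (s+80): 80 + j2855 → |·| = √(80²+2855²) = √8157425 ≈ 2856.1, ∠ = arctan(2855/80) ≈ 88.39°
pole (s+250): 250 + j2855 → |·| = √(250²+2855²) = √8213525 ≈ 2865.9, ∠ = arctan(2855/250) ≈ 85.00°
pole (s+1000): 1000 + j2855 → |·| = √(1000²+2855²) = √9151025 ≈ 3025.1, ∠ = arctan(2855/1000) ≈ 70.70°
pole at origin: |s| = 2855, ∠ = 90.00° (in denominator)
|G| = 500 · 8.1545e+06 / 2.4752e+10 ≈ 0.16472
Gain = 20 log₁₀(0.16472) ≈ -15.67 dB
∠G = 177.89° − 245.70° = -67.81°

At s = jω = j3928:
zero (s+25): 25 + j3928 → |·| = √(25²+3928²) = √15429809 ≈ 3928.1, ∠ = arctan(3928/25) ≈ 89.64°
zero (s+80): 80 + j3928 → |·| = √(80²+3928²) = √15435584 ≈ 3928.8, ∠ = arctan(3928/80) ≈ 88.83°
pole (s+250): 250 + j3928 → |·| = √(250²+3928²) = √15491684 ≈ 3935.9, ∠ = arctan(3928/250) ≈ 86.36°
pole (s+1000): 1000 + j3928 → |·| = √(1000²+3928²) = √16429184 ≈ 4053.3, ∠ = arctan(3928/1000) ≈ 75.72°
pole at origin: |s| = 3928, ∠ = 90.00° (in denominator)
|G| = 500 · 1.5433e+07 / 6.2665e+10 ≈ 0.12314
Gain = 20 log₁₀(0.12314) ≈ -18.19 dB
∠G = 178.47° − 252.08° = -73.61°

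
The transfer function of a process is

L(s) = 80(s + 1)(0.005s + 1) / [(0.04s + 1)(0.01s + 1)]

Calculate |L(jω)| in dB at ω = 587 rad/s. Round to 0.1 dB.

At ω = 587 rad/s:
zero (1 + j587·1) = 1 + j587 → |·| ≈ 587, ∠ ≈ 89.90°
zero (1 + j587·0.005) = 1 + j2.935 → |·| ≈ 3.1007, ∠ ≈ 71.19°
pole (1 + j587·0.04) = 1 + j23.48 → |·| ≈ 23.501, ∠ ≈ 87.56°
pole (1 + j587·0.01) = 1 + j5.87 → |·| ≈ 5.9546, ∠ ≈ 80.33°
|L| = 80 · 587 · 3.1007 / (23.501 · 5.9546) ≈ 1040.5
Gain = 20 log₁₀(1040.5) ≈ 60.34 dB

60.3 dB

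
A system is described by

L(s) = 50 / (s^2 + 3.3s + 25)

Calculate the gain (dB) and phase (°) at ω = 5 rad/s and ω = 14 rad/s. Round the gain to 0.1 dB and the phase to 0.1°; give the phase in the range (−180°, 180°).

At s = jω = j5:
quadratic: (j5)² + 3.3·j5 + 25 = 0 + j16.5 → |·| ≈ 16.5, ∠ ≈ 90.00°
|L| = 50 / 16.5 ≈ 3.0303
Gain = 20 log₁₀(3.0303) ≈ 9.63 dB
∠L = 0.00° − 90.00° = -90.00°

At s = jω = j14:
quadratic: (j14)² + 3.3·j14 + 25 = -171 + j46.2 → |·| ≈ 177.13, ∠ ≈ 164.88°
|L| = 50 / 177.13 ≈ 0.28228
Gain = 20 log₁₀(0.28228) ≈ -10.99 dB
∠L = 0.00° − 164.88° = -164.88°

ω = 5: 9.6 dB, -90.0°; ω = 14: -11.0 dB, -164.9°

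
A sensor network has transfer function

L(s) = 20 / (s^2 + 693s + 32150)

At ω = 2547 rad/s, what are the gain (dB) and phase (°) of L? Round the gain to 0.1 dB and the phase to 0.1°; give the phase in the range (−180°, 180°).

Substitute s = j2547:
Numerator: 20 = 20 + j0
Denominator: (j2547)^2 + 693(j2547) + 32150 = -6455059 + j1765071
|N| = √(20² + 0²) ≈ 20, ∠N ≈ 0.00°
|D| = √(6455059² + 1765071²) ≈ 6.692e+06, ∠D ≈ 164.71°
|L| = 20 / 6.692e+06 ≈ 2.9886e-06
Gain = 20 log₁₀(2.9886e-06) ≈ -110.49 dB
∠L = 0.00° − 164.71° = -164.71°

-110.5 dB, -164.7°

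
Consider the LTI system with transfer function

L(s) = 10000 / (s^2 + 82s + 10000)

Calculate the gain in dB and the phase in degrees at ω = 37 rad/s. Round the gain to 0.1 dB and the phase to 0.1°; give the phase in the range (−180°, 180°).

0.8 dB, -19.4°

At s = jω = j37:
quadratic: (j37)² + 82·j37 + 10000 = 8631 + j3034 → |·| ≈ 9148.7, ∠ ≈ 19.37°
|L| = 10000 / 9148.7 ≈ 1.0931
Gain = 20 log₁₀(1.0931) ≈ 0.77 dB
∠L = 0.00° − 19.37° = -19.37°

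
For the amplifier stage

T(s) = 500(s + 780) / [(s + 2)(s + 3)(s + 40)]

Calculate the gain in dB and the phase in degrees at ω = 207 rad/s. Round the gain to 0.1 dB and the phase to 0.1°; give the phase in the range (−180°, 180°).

At s = jω = j207:
zero (s+780): 780 + j207 → |·| = √(780²+207²) = √651249 ≈ 807, ∠ = arctan(207/780) ≈ 14.86°
pole (s+2): 2 + j207 → |·| = √(2²+207²) = √42853 ≈ 207.01, ∠ = arctan(207/2) ≈ 89.45°
pole (s+3): 3 + j207 → |·| = √(3²+207²) = √42858 ≈ 207.02, ∠ = arctan(207/3) ≈ 89.17°
pole (s+40): 40 + j207 → |·| = √(40²+207²) = √44449 ≈ 210.83, ∠ = arctan(207/40) ≈ 79.06°
|T| = 500 · 807 / 9.0352e+06 ≈ 0.044659
Gain = 20 log₁₀(0.044659) ≈ -27.00 dB
∠T = 14.86° − 257.68° = -242.82° ≡ 117.18° (principal value)

-27.0 dB, 117.2°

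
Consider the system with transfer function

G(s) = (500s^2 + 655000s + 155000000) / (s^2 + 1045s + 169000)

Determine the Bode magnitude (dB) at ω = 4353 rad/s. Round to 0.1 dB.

54.1 dB

Substitute s = j4353:
Numerator: 500(j4353)^2 + 655000(j4353) + 155000000 = -9319304500 + j2851215000
Denominator: (j4353)^2 + 1045(j4353) + 169000 = -18779609 + j4548885
|N| = √(9319304500² + 2851215000²) ≈ 9.7457e+09, ∠N ≈ 162.99°
|D| = √(18779609² + 4548885²) ≈ 1.9323e+07, ∠D ≈ 166.38°
|G| = 9.7457e+09 / 1.9323e+07 ≈ 504.36
Gain = 20 log₁₀(504.36) ≈ 54.05 dB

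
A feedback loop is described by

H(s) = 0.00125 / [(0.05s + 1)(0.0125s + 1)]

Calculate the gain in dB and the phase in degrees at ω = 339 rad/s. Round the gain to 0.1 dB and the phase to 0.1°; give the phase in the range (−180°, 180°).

At ω = 339 rad/s:
pole (1 + j339·0.05) = 1 + j16.95 → |·| ≈ 16.979, ∠ ≈ 86.62°
pole (1 + j339·0.0125) = 1 + j4.2375 → |·| ≈ 4.3539, ∠ ≈ 76.72°
|H| = 0.00125 · 1 / (16.979 · 4.3539) ≈ 1.6909e-05
Gain = 20 log₁₀(1.6909e-05) ≈ -95.44 dB
∠H = (0°) − (86.62° + 76.72°) = -163.34°

-95.4 dB, -163.3°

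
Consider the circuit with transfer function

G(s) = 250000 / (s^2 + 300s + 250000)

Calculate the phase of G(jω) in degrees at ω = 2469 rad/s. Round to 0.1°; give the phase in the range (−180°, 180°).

At s = jω = j2469:
quadratic: (j2469)² + 300·j2469 + 250000 = -5845961 + j740700 → |·| ≈ 5.8927e+06, ∠ ≈ 172.78°
∠G = 0.00° − 172.78° = -172.78°

-172.8°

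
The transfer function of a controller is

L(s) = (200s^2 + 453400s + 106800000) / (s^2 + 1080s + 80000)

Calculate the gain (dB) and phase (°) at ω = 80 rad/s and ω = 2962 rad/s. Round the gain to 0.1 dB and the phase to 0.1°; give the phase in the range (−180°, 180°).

ω = 80: 59.9 dB, -30.6°; ω = 2962: 47.2 dB, -19.0°

Substitute s = j80:
Numerator: 200(j80)^2 + 453400(j80) + 106800000 = 105520000 + j36272000
Denominator: (j80)^2 + 1080(j80) + 80000 = 73600 + j86400
|N| = √(105520000² + 36272000²) ≈ 1.1158e+08, ∠N ≈ 18.97°
|D| = √(73600² + 86400²) ≈ 1.135e+05, ∠D ≈ 49.57°
|L| = 1.1158e+08 / 1.135e+05 ≈ 983.08
Gain = 20 log₁₀(983.08) ≈ 59.85 dB
∠L = 18.97° − 49.57° = -30.60°

Substitute s = j2962:
Numerator: 200(j2962)^2 + 453400(j2962) + 106800000 = -1647888800 + j1342970800
Denominator: (j2962)^2 + 1080(j2962) + 80000 = -8693444 + j3198960
|N| = √(1647888800² + 1342970800²) ≈ 2.1258e+09, ∠N ≈ 140.82°
|D| = √(8693444² + 3198960²) ≈ 9.2633e+06, ∠D ≈ 159.80°
|L| = 2.1258e+09 / 9.2633e+06 ≈ 229.49
Gain = 20 log₁₀(229.49) ≈ 47.22 dB
∠L = 140.82° − 159.80° = -18.98°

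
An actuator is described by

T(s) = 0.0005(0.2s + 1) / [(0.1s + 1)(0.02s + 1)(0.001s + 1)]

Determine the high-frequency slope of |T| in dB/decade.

Each pole contributes −20 dB/decade at high frequency; each zero contributes +20 dB/decade.
Net: 1 zero(s) − 3 pole(s) → -40 dB/decade.

-40 dB/decade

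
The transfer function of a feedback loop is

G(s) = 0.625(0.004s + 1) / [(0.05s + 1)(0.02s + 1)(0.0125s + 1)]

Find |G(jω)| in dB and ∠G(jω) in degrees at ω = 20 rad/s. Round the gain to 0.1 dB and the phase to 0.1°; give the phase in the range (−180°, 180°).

-8.0 dB, -76.3°

At ω = 20 rad/s:
zero (1 + j20·0.004) = 1 + j0.08 → |·| ≈ 1.0032, ∠ ≈ 4.57°
pole (1 + j20·0.05) = 1 + j1 → |·| ≈ 1.4142, ∠ ≈ 45.00°
pole (1 + j20·0.02) = 1 + j0.4 → |·| ≈ 1.077, ∠ ≈ 21.80°
pole (1 + j20·0.0125) = 1 + j0.25 → |·| ≈ 1.0308, ∠ ≈ 14.04°
|G| = 0.625 · 1.0032 / (1.4142 · 1.077 · 1.0308) ≈ 0.39936
Gain = 20 log₁₀(0.39936) ≈ -7.97 dB
∠G = (4.57°) − (45.00° + 21.80° + 14.04°) = -76.27°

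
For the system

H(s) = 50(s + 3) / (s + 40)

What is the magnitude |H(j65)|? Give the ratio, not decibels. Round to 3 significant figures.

At s = jω = j65:
zero (s+3): 3 + j65 → |·| = √(3²+65²) = √4234 ≈ 65.069, ∠ = arctan(65/3) ≈ 87.36°
pole (s+40): 40 + j65 → |·| = √(40²+65²) = √5825 ≈ 76.322, ∠ = arctan(65/40) ≈ 58.39°
|H| = 50 · 65.069 / 76.322 ≈ 42.628

42.6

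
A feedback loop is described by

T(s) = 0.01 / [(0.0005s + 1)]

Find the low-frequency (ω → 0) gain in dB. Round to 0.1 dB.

T(0) = 0.01 · 1 / 1 = 0.01
20 log₁₀(0.01) ≈ -40.00 dB

-40.0 dB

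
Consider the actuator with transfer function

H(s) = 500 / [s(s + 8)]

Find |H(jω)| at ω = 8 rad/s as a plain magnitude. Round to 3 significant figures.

At s = jω = j8:
pole (s+8): 8 + j8 → |·| = √(8²+8²) = √128 ≈ 11.314, ∠ = arctan(8/8) ≈ 45.00°
pole at origin: |s| = 8, ∠ = 90.00° (in denominator)
|H| = 500 / 90.512 ≈ 5.5241

5.52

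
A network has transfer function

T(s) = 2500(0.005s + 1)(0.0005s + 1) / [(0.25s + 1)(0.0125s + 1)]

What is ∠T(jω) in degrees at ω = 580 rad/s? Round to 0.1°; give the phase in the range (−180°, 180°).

-84.6°

At ω = 580 rad/s:
zero (1 + j580·0.005) = 1 + j2.9 → |·| ≈ 3.0676, ∠ ≈ 70.97°
zero (1 + j580·0.0005) = 1 + j0.29 → |·| ≈ 1.0412, ∠ ≈ 16.17°
pole (1 + j580·0.25) = 1 + j145 → |·| ≈ 145, ∠ ≈ 89.60°
pole (1 + j580·0.0125) = 1 + j7.25 → |·| ≈ 7.3186, ∠ ≈ 82.15°
∠T = (70.97° + 16.17°) − (89.60° + 82.15°) = -84.61°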